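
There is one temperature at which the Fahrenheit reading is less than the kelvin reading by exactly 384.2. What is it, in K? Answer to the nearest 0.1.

94.3 K

Let K be the kelvin reading. The Fahrenheit reading is F = 1.8·K - 459.67.
Require F - K = -384.2: (0.8)·K - 459.67 = -384.2.
K = (-384.2 + 459.67) / (0.8) = 94.3.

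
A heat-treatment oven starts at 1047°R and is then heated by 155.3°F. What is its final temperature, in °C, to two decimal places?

Initial temperature in Celsius: (1047 - 491.67) × 5/9 = 308.5167°C.
The 155.3°F change is an interval, so only the factor 5/9 applies: +155.3 × 5/9 = +86.2778°C.
Final Celsius temperature: 308.5167 + 86.2778 = 394.7944°C.

394.79°C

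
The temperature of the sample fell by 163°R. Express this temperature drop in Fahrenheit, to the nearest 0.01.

Rankine and Fahrenheit degrees are the same size, so the interval is unchanged: 163.00.

163.00°F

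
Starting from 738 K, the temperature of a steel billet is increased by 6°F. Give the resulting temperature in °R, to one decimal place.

1334.4°R

Initial temperature in Celsius: 738 - 273.15 = 464.8500°C.
The 6°F change is an interval, so only the factor 5/9 applies: +6 × 5/9 = +3.3333°C.
Final Celsius temperature: 464.8500 + 3.3333 = 468.1833°C.
In Rankine: 468.1833 × 1.8 + 491.67 = 1334.4°R.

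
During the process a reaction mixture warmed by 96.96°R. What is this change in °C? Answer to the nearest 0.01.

53.87°C

Only the scale ratio 5/9 matters for a change in temperature.
96.96 × 5/9 = 53.87.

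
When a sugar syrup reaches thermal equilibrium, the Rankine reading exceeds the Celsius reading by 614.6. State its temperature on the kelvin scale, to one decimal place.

426.8 K

Let x be the Celsius reading; then the Rankine reading is 1.8·x + 491.67.
(1.8·x + 491.67) - x = 614.6  ⇒  (0.8)·x = 122.93  ⇒  x = 153.6625°C.
In kelvin: 153.6625 + 273.15 = 426.8 K.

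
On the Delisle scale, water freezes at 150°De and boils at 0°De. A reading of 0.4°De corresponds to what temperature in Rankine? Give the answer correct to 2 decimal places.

Linear interpolation between the fixed points: C = (0.4 - 150) × 100 / (0 - 150) = 99.7333°C.
Then 99.7333 × 1.8 + 491.67 = 671.19°R.

671.19°R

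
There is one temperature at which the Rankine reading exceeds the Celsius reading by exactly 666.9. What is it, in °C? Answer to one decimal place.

Let C be the Celsius reading. The Rankine reading is R = 1.8·C + 491.67.
Require R - C = 666.9: (0.8)·C + 491.67 = 666.9.
C = (666.9 - 491.67) / (0.8) = 219.0.

219.0°C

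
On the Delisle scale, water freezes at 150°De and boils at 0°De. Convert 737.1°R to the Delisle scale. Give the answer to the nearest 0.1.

-54.5°De

First in Celsius: (737.1 - 491.67) × 5/9 = 136.3500°C.
Linearly onto the Delisle scale: 150 + (136.3500 / 100) × (0 - 150) = -54.5°De.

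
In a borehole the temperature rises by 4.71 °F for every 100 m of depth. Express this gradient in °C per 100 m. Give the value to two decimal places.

The quantity depends on a temperature interval, so only the ratio of degree sizes applies; the offset between the scales is irrelevant.
A change of 1°F is a change of 5/9°C, so 4.71 × 5/9 = 2.62.

2.62 °C/100 m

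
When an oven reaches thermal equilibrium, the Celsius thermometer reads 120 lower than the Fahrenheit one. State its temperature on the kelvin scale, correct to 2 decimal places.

383.15 K

Let x be the Fahrenheit reading; then the Celsius reading is 5/9·x - 17.7778.
(5/9·x - 17.7778) - x = -120  ⇒  (-4/9)·x = -102.222  ⇒  x = 230.0000°F.
In Celsius: (230 - 32) × 5/9 = 110.0000°C.
In kelvin: 110.0000 + 273.15 = 383.15 K.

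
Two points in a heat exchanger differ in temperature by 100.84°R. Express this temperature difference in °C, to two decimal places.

Only the scale ratio 5/9 matters for a change in temperature.
100.84 × 5/9 = 56.02.

56.02°C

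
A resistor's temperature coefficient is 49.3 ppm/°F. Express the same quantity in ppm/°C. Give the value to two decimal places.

The quantity depends on a temperature interval, so only the ratio of degree sizes applies; the offset between the scales is irrelevant.
A change of 1°C is a change of 1.8°F, so per °C the value is 49.3 × 1.8 = 88.74.

88.74 ppm/°C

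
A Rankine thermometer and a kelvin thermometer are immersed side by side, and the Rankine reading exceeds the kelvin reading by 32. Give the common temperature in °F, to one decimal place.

-387.7°F

Let x be the Rankine reading; then the kelvin reading is 5/9·x.
(5/9·x) - x = -32  ⇒  (-4/9)·x = -32  ⇒  x = 72.0000°R.
In Celsius: (72 - 491.67) × 5/9 = -233.1500°C.
In Fahrenheit: -233.1500 × 1.8 + 32 = -387.7°F.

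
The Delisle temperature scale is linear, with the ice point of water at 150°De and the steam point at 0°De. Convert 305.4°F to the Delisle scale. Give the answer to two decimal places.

First in Celsius: (305.4 - 32) × 5/9 = 151.8889°C.
Linearly onto the Delisle scale: 150 + (151.8889 / 100) × (0 - 150) = -77.83°De.

-77.83°De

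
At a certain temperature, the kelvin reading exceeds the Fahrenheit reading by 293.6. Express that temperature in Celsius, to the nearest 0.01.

-65.56°C

Let x be the Fahrenheit reading; then the kelvin reading is 5/9·x + 255.372.
(5/9·x + 255.372) - x = 293.6  ⇒  (-4/9)·x = 38.2278  ⇒  x = -86.0125°F.
In Celsius: (-86.0125 - 32) × 5/9 = -65.56°C.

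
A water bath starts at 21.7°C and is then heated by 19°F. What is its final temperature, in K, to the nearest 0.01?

305.41 K

The 19°F change is an interval, so only the factor 5/9 applies: +19 × 5/9 = +10.5556°C.
Final Celsius temperature: 21.7000 + 10.5556 = 32.2556°C.
In kelvin: 32.2556 + 273.15 = 305.41 K.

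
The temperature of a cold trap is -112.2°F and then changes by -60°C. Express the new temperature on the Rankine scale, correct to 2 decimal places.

239.47°R

Initial temperature in Celsius: (-112.2 - 32) × 5/9 = -80.1111°C.
Final Celsius temperature: -80.1111 - 60.0000 = -140.1111°C.
In Rankine: -140.1111 × 1.8 + 491.67 = 239.47°R.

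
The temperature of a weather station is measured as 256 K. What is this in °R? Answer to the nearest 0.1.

460.8°R

In Celsius: 256 - 273.15 = -17.1500°C.
In Rankine: -17.1500 × 1.8 + 491.67 = 460.8°R.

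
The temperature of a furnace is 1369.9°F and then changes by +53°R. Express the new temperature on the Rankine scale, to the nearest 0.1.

Initial temperature in Celsius: (1369.9 - 32) × 5/9 = 743.2778°C.
The 53°R change is an interval, so only the factor 5/9 applies: +53 × 5/9 = +29.4444°C.
Final Celsius temperature: 743.2778 + 29.4444 = 772.7222°C.
In Rankine: 772.7222 × 1.8 + 491.67 = 1882.6°R.

1882.6°R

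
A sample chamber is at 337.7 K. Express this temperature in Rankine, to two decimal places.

In Celsius: 337.7 - 273.15 = 64.5500°C.
In Rankine: 64.5500 × 1.8 + 491.67 = 607.86°R.

607.86°R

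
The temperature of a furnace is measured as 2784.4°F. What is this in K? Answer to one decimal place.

1802.3 K

In Celsius: (2784.4 - 32) × 5/9 = 1529.1111°C.
In kelvin: 1529.1111 + 273.15 = 1802.3 K.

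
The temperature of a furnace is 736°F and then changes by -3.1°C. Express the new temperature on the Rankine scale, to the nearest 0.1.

Initial temperature in Celsius: (736 - 32) × 5/9 = 391.1111°C.
Final Celsius temperature: 391.1111 - 3.1000 = 388.0111°C.
In Rankine: 388.0111 × 1.8 + 491.67 = 1190.1°R.

1190.1°R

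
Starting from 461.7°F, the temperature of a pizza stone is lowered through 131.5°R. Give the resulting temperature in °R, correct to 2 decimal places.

Initial temperature in Celsius: (461.7 - 32) × 5/9 = 238.7222°C.
The 131.5°R change is an interval, so only the factor 5/9 applies: -131.5 × 5/9 = -73.0556°C.
Final Celsius temperature: 238.7222 - 73.0556 = 165.6667°C.
In Rankine: 165.6667 × 1.8 + 491.67 = 789.87°R.

789.87°R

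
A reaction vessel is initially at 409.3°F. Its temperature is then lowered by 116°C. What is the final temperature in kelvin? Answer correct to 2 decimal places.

366.76 K

Initial temperature in Celsius: (409.3 - 32) × 5/9 = 209.6111°C.
Final Celsius temperature: 209.6111 - 116.0000 = 93.6111°C.
In kelvin: 93.6111 + 273.15 = 366.76 K.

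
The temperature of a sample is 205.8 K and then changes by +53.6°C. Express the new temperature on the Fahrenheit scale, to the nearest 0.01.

7.25°F

Initial temperature in Celsius: 205.8 - 273.15 = -67.3500°C.
Final Celsius temperature: -67.3500 + 53.6000 = -13.7500°C.
In Fahrenheit: -13.7500 × 1.8 + 32 = 7.25°F.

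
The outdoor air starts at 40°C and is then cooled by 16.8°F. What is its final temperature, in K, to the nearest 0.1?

The 16.8°F change is an interval, so only the factor 5/9 applies: -16.8 × 5/9 = -9.3333°C.
Final Celsius temperature: 40.0000 - 9.3333 = 30.6667°C.
In kelvin: 30.6667 + 273.15 = 303.8 K.

303.8 K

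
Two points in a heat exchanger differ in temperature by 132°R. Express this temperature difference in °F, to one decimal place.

Rankine and Fahrenheit degrees are the same size, so the interval is unchanged: 132.0.

132.0°F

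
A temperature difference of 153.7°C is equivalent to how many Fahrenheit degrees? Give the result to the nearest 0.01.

Only the scale ratio 1.8 matters for a change in temperature.
153.7 × 1.8 = 276.66.

276.66°F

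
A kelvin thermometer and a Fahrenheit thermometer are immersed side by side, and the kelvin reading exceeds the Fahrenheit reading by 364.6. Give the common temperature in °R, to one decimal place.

Let x be the kelvin reading; then the Fahrenheit reading is 1.8·x - 459.67.
(1.8·x - 459.67) - x = -364.6  ⇒  (0.8)·x = 95.07  ⇒  x = 118.8375 K.
In Celsius: 118.8375 - 273.15 = -154.3125°C.
In Rankine: -154.3125 × 1.8 + 491.67 = 213.9°R.

213.9°R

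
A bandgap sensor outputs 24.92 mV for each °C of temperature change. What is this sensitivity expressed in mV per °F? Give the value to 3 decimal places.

13.844 mV per °F

The quantity depends on a temperature interval, so only the ratio of degree sizes applies; the offset between the scales is irrelevant.
A change of 1°F is a change of 5/9°C, so per °F the value is 24.92 × 5/9 = 13.844.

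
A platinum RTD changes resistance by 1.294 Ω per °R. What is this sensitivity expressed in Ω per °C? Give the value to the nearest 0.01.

The quantity depends on a temperature interval, so only the ratio of degree sizes applies; the offset between the scales is irrelevant.
A change of 1°C is a change of 1.8°R, so per °C the value is 1.294 × 1.8 = 2.33.

2.33 Ω per °C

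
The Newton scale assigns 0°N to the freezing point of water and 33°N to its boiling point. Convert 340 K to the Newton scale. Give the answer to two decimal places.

First in Celsius: 340 - 273.15 = 66.8500°C.
Linearly onto the Newton scale: 0 + (66.8500 / 100) × (33 - 0) = 22.06°N.

22.06°N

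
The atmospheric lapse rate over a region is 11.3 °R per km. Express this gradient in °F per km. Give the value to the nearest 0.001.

The quantity depends on a temperature interval, so only the ratio of degree sizes applies; the offset between the scales is irrelevant.
A change of 1°R is a change of 1°F, so 11.3 × 1 = 11.300.

11.300 °F/km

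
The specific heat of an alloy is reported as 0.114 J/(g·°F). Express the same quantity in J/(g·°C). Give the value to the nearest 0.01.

Since only a temperature interval is involved, the additive offset between the scales drops out.
A change of 1°C is a change of 1.8°F, so per °C the value is 0.114 × 1.8 = 0.21.

0.21 J/(g·°C)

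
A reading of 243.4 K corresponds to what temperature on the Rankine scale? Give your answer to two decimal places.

438.12°R

In Celsius: 243.4 - 273.15 = -29.7500°C.
In Rankine: -29.7500 × 1.8 + 491.67 = 438.12°R.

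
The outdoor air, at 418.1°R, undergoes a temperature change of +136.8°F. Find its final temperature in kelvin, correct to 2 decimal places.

Initial temperature in Celsius: (418.1 - 491.67) × 5/9 = -40.8722°C.
The 136.8°F change is an interval, so only the factor 5/9 applies: +136.8 × 5/9 = +76.0000°C.
Final Celsius temperature: -40.8722 + 76.0000 = 35.1278°C.
In kelvin: 35.1278 + 273.15 = 308.28 K.

308.28 K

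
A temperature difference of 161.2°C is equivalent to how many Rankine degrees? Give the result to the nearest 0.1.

An interval of 1°C corresponds to 1.8°R.
161.2 × 1.8 = 290.2.

290.2°R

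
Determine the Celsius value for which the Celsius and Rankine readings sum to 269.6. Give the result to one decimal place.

-79.3°C

Let C be the Celsius reading. The Rankine reading is R = 1.8·C + 491.67.
Require C + R = 269.6: (2.8)·C + 491.67 = 269.6.
C = (269.6 - 491.67) / (2.8) = -79.3.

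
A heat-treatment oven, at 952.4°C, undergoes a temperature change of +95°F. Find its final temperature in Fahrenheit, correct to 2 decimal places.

1841.32°F

The 95°F change is an interval, so only the factor 5/9 applies: +95 × 5/9 = +52.7778°C.
Final Celsius temperature: 952.4000 + 52.7778 = 1005.1778°C.
In Fahrenheit: 1005.1778 × 1.8 + 32 = 1841.32°F.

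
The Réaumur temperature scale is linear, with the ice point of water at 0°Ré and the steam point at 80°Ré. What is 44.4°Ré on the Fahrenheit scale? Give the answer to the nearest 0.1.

Linear interpolation between the fixed points: C = (44.4 - 0) × 100 / (80 - 0) = 55.5000°C.
Then 55.5000 × 1.8 + 32 = 131.9°F.

131.9°F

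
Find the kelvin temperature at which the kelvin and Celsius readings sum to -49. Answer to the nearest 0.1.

112.1 K

Let K be the kelvin reading. The Celsius reading is C = 1·K - 273.15.
Require K + C = -49: (2)·K - 273.15 = -49.
K = (-49 + 273.15) / (2) = 112.1.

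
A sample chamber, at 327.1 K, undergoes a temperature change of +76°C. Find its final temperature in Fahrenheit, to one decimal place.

265.9°F

Initial temperature in Celsius: 327.1 - 273.15 = 53.9500°C.
Final Celsius temperature: 53.9500 + 76.0000 = 129.9500°C.
In Fahrenheit: 129.9500 × 1.8 + 32 = 265.9°F.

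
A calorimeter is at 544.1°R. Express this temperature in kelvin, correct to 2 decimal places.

In Celsius: (544.1 - 491.67) × 5/9 = 29.1278°C.
In kelvin: 29.1278 + 273.15 = 302.28 K.

302.28 K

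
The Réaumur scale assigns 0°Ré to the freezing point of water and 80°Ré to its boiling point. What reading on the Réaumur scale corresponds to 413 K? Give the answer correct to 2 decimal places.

111.88°Ré

First in Celsius: 413 - 273.15 = 139.8500°C.
Linearly onto the Réaumur scale: 0 + (139.8500 / 100) × (80 - 0) = 111.88°Ré.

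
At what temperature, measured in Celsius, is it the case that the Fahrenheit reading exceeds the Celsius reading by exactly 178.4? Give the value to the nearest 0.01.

183.00°C

Let C be the Celsius reading. The Fahrenheit reading is F = 1.8·C + 32.
Require F - C = 178.4: (0.8)·C + 32 = 178.4.
C = (178.4 - 32) / (0.8) = 183.00.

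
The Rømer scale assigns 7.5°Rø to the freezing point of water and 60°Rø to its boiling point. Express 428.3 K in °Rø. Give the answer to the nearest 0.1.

First in Celsius: 428.3 - 273.15 = 155.1500°C.
Linearly onto the Rømer scale: 7.5 + (155.1500 / 100) × (60 - 7.5) = 89.0°Rø.

89.0°Rø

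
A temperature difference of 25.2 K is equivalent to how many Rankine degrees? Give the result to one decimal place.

For a temperature interval the offset drops out; only the factor 1.8 applies.
25.2 × 1.8 = 45.4.

45.4°R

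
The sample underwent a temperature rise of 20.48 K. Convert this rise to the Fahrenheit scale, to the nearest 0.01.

An interval of 1 K corresponds to 1.8°F.
20.48 × 1.8 = 36.86.

36.86°F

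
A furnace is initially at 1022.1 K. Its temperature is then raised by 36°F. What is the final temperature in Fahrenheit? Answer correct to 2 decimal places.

Initial temperature in Celsius: 1022.1 - 273.15 = 748.9500°C.
The 36°F change is an interval, so only the factor 5/9 applies: +36 × 5/9 = +20.0000°C.
Final Celsius temperature: 748.9500 + 20.0000 = 768.9500°C.
In Fahrenheit: 768.9500 × 1.8 + 32 = 1416.11°F.

1416.11°F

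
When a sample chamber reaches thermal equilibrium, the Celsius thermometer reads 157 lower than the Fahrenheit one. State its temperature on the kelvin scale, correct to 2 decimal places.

Let x be the Fahrenheit reading; then the Celsius reading is 5/9·x - 17.7778.
(5/9·x - 17.7778) - x = -157  ⇒  (-4/9)·x = -139.222  ⇒  x = 313.2500°F.
In Celsius: (313.25 - 32) × 5/9 = 156.2500°C.
In kelvin: 156.2500 + 273.15 = 429.40 K.

429.40 K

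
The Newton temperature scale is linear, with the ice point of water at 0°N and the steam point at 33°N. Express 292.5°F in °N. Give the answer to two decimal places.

First in Celsius: (292.5 - 32) × 5/9 = 144.7222°C.
Linearly onto the Newton scale: 0 + (144.7222 / 100) × (33 - 0) = 47.76°N.

47.76°N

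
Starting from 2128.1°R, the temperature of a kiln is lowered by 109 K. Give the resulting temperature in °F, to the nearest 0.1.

1472.2°F

Initial temperature in Celsius: (2128.1 - 491.67) × 5/9 = 909.1278°C.
The 109 K change is an interval; Kelvin and Celsius degrees are the same size, so ΔC = -109°C.
Final Celsius temperature: 909.1278 - 109.0000 = 800.1278°C.
In Fahrenheit: 800.1278 × 1.8 + 32 = 1472.2°F.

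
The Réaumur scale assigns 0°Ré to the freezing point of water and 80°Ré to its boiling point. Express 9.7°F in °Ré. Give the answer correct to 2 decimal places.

First in Celsius: (9.7 - 32) × 5/9 = -12.3889°C.
Linearly onto the Réaumur scale: 0 + (-12.3889 / 100) × (80 - 0) = -9.91°Ré.

-9.91°Ré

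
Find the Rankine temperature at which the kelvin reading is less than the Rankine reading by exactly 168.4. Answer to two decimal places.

Let R be the Rankine reading. The kelvin reading is K = 5/9·R.
Require K - R = -168.4: (-4/9)·R = -168.4.
R = (-168.4) / (-4/9) = 378.90.

378.90°R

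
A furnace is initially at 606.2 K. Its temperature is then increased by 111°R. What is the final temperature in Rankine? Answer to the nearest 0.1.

Initial temperature in Celsius: 606.2 - 273.15 = 333.0500°C.
The 111°R change is an interval, so only the factor 5/9 applies: +111 × 5/9 = +61.6667°C.
Final Celsius temperature: 333.0500 + 61.6667 = 394.7167°C.
In Rankine: 394.7167 × 1.8 + 491.67 = 1202.2°R.

1202.2°R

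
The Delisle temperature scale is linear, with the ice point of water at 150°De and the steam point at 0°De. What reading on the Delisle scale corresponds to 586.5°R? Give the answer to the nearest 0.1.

First in Celsius: (586.5 - 491.67) × 5/9 = 52.6833°C.
Linearly onto the Delisle scale: 150 + (52.6833 / 100) × (0 - 150) = 71.0°De.

71.0°De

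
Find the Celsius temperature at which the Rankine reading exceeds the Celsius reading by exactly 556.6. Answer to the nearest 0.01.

Let C be the Celsius reading. The Rankine reading is R = 1.8·C + 491.67.
Require R - C = 556.6: (0.8)·C + 491.67 = 556.6.
C = (556.6 - 491.67) / (0.8) = 81.16.

81.16°C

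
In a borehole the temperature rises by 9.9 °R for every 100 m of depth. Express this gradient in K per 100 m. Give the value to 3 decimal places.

5.500 K/100 m

The quantity depends on a temperature interval, so only the ratio of degree sizes applies; the offset between the scales is irrelevant.
A change of 1°R is a change of 5/9 K, so 9.9 × 5/9 = 5.500.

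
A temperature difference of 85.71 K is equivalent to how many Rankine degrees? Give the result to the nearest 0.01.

154.28°R

For a temperature interval the offset drops out; only the factor 1.8 applies.
85.71 × 1.8 = 154.28.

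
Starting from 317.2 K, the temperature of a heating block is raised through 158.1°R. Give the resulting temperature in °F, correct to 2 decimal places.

Initial temperature in Celsius: 317.2 - 273.15 = 44.0500°C.
The 158.1°R change is an interval, so only the factor 5/9 applies: +158.1 × 5/9 = +87.8333°C.
Final Celsius temperature: 44.0500 + 87.8333 = 131.8833°C.
In Fahrenheit: 131.8833 × 1.8 + 32 = 269.39°F.

269.39°F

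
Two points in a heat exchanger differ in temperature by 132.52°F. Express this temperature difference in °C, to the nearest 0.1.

Only the scale ratio 5/9 matters for a change in temperature.
132.52 × 5/9 = 73.6.

73.6°C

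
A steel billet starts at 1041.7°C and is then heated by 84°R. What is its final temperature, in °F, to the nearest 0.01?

1991.06°F

The 84°R change is an interval, so only the factor 5/9 applies: +84 × 5/9 = +46.6667°C.
Final Celsius temperature: 1041.7000 + 46.6667 = 1088.3667°C.
In Fahrenheit: 1088.3667 × 1.8 + 32 = 1991.06°F.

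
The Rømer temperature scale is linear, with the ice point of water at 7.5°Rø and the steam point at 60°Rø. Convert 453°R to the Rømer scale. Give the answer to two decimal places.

First in Celsius: (453 - 491.67) × 5/9 = -21.4833°C.
Linearly onto the Rømer scale: 7.5 + (-21.4833 / 100) × (60 - 7.5) = -3.78°Rø.

-3.78°Rø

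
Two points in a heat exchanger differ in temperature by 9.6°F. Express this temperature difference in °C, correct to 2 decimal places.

5.33°C

For a temperature interval the offset drops out; only the factor 5/9 applies.
9.6 × 5/9 = 5.33.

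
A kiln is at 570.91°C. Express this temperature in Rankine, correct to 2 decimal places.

In Rankine: 570.9100 × 1.8 + 491.67 = 1519.31°R.

1519.31°R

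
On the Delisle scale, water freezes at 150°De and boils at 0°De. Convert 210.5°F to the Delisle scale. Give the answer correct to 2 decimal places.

First in Celsius: (210.5 - 32) × 5/9 = 99.1667°C.
Linearly onto the Delisle scale: 150 + (99.1667 / 100) × (0 - 150) = 1.25°De.

1.25°De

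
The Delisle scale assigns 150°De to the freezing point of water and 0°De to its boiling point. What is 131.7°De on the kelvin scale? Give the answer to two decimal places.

Linear interpolation between the fixed points: C = (131.7 - 150) × 100 / (0 - 150) = 12.2000°C.
Then 12.2000 + 273.15 = 285.35 K.

285.35 K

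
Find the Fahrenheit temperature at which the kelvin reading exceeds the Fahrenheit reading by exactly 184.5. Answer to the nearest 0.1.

159.5°F

Let F be the Fahrenheit reading. The kelvin reading is K = 5/9·F + 255.372.
Require K - F = 184.5: (-4/9)·F + 255.372 = 184.5.
F = (184.5 - 255.372) / (-4/9) = 159.5.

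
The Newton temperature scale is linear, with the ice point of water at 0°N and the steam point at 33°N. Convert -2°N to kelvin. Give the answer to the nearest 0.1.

267.1 K

Linear interpolation between the fixed points: C = (-2 - 0) × 100 / (33 - 0) = -6.0606°C.
Then -6.0606 + 273.15 = 267.1 K.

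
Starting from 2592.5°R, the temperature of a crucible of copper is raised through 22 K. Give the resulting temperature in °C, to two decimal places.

1189.13°C

Initial temperature in Celsius: (2592.5 - 491.67) × 5/9 = 1167.1278°C.
The 22 K change is an interval; Kelvin and Celsius degrees are the same size, so ΔC = +22°C.
Final Celsius temperature: 1167.1278 + 22.0000 = 1189.1278°C.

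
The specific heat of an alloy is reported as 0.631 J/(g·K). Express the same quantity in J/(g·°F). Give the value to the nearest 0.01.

0.35 J/(g·°F)

Since only a temperature interval is involved, the additive offset between the scales drops out.
A change of 1°F is a change of 5/9 K, so per °F the value is 0.631 × 5/9 = 0.35.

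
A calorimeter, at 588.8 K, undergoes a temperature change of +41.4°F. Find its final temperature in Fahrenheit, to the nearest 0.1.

Initial temperature in Celsius: 588.8 - 273.15 = 315.6500°C.
The 41.4°F change is an interval, so only the factor 5/9 applies: +41.4 × 5/9 = +23.0000°C.
Final Celsius temperature: 315.6500 + 23.0000 = 338.6500°C.
In Fahrenheit: 338.6500 × 1.8 + 32 = 641.6°F.

641.6°F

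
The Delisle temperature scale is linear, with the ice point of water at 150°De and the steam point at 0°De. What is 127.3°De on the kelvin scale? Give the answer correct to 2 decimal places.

Linear interpolation between the fixed points: C = (127.3 - 150) × 100 / (0 - 150) = 15.1333°C.
Then 15.1333 + 273.15 = 288.28 K.

288.28 K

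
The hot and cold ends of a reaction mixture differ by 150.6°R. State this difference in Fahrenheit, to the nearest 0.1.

Rankine and Fahrenheit degrees are the same size, so the interval is unchanged: 150.6.

150.6°F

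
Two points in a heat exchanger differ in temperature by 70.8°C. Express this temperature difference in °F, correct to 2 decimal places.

127.44°F

Only the scale ratio 1.8 matters for a change in temperature.
70.8 × 1.8 = 127.44.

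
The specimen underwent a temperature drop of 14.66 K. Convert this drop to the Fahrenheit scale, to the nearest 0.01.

Only the scale ratio 1.8 matters for a change in temperature.
14.66 × 1.8 = 26.39.

26.39°F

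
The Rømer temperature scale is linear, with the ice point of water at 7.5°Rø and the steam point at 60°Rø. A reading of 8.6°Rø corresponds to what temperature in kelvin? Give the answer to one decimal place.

Linear interpolation between the fixed points: C = (8.6 - 7.5) × 100 / (60 - 7.5) = 2.0952°C.
Then 2.0952 + 273.15 = 275.2 K.

275.2 K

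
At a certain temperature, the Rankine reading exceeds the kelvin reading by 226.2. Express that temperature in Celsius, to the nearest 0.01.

9.60°C

Let x be the kelvin reading; then the Rankine reading is 1.8·x.
(1.8·x) - x = 226.2  ⇒  (0.8)·x = 226.2  ⇒  x = 282.7500 K.
In Celsius: 282.75 - 273.15 = 9.60°C.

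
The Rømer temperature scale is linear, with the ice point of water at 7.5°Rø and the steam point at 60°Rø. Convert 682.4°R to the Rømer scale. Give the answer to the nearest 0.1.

First in Celsius: (682.4 - 491.67) × 5/9 = 105.9611°C.
Linearly onto the Rømer scale: 7.5 + (105.9611 / 100) × (60 - 7.5) = 63.1°Rø.

63.1°Rø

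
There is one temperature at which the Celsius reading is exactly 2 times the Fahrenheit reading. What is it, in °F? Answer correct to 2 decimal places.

-12.31°F

Let F be the Fahrenheit reading. The Celsius reading is C = 5/9·F - 17.7778.
Require C = 2·F: 5/9·F - 17.7778 = 2·F.
(-13/9)·F = 17.7778  ⇒  F = -12.31.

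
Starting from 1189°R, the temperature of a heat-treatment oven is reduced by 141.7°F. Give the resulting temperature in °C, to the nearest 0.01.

Initial temperature in Celsius: (1189 - 491.67) × 5/9 = 387.4056°C.
The 141.7°F change is an interval, so only the factor 5/9 applies: -141.7 × 5/9 = -78.7222°C.
Final Celsius temperature: 387.4056 - 78.7222 = 308.6833°C.

308.68°C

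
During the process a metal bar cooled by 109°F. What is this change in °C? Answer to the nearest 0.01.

An interval of 1°F corresponds to 5/9°C.
109 × 5/9 = 60.56.

60.56°C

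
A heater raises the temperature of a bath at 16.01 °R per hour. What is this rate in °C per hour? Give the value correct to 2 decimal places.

The quantity depends on a temperature interval, so only the ratio of degree sizes applies; the offset between the scales is irrelevant.
A change of 1°R is a change of 5/9°C, so 16.01 × 5/9 = 8.89.

8.89 °C/hour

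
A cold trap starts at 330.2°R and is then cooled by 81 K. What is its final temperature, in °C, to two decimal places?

Initial temperature in Celsius: (330.2 - 491.67) × 5/9 = -89.7056°C.
The 81 K change is an interval; Kelvin and Celsius degrees are the same size, so ΔC = -81°C.
Final Celsius temperature: -89.7056 - 81.0000 = -170.7056°C.

-170.71°C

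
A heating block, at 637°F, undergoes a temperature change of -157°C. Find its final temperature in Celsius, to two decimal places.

179.11°C

Initial temperature in Celsius: (637 - 32) × 5/9 = 336.1111°C.
Final Celsius temperature: 336.1111 - 157.0000 = 179.1111°C.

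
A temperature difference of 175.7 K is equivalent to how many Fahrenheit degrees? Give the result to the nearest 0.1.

316.3°F

An interval of 1 K corresponds to 1.8°F.
175.7 × 1.8 = 316.3.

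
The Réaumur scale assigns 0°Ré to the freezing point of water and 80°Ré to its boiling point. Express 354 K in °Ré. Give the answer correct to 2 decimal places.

First in Celsius: 354 - 273.15 = 80.8500°C.
Linearly onto the Réaumur scale: 0 + (80.8500 / 100) × (80 - 0) = 64.68°Ré.

64.68°Ré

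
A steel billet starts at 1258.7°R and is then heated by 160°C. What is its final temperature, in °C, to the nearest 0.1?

Initial temperature in Celsius: (1258.7 - 491.67) × 5/9 = 426.1278°C.
Final Celsius temperature: 426.1278 + 160.0000 = 586.1278°C.

586.1°C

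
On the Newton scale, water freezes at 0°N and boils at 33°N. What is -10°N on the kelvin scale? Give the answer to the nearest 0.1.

242.8 K

Linear interpolation between the fixed points: C = (-10 - 0) × 100 / (33 - 0) = -30.3030°C.
Then -30.3030 + 273.15 = 242.8 K.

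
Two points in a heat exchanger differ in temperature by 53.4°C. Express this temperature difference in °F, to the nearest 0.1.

For a temperature interval the offset drops out; only the factor 1.8 applies.
53.4 × 1.8 = 96.1.

96.1°F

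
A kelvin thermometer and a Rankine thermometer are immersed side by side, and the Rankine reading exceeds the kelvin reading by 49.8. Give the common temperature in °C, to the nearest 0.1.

-210.9°C

Let x be the kelvin reading; then the Rankine reading is 1.8·x.
(1.8·x) - x = 49.8  ⇒  (0.8)·x = 49.8  ⇒  x = 62.2500 K.
In Celsius: 62.25 - 273.15 = -210.9°C.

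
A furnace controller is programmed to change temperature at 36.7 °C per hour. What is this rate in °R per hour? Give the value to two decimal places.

66.06 °R/hour

Since only a temperature interval is involved, the additive offset between the scales drops out.
A change of 1°C is a change of 1.8°R, so 36.7 × 1.8 = 66.06.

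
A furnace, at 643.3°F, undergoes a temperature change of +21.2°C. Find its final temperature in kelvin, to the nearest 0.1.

Initial temperature in Celsius: (643.3 - 32) × 5/9 = 339.6111°C.
Final Celsius temperature: 339.6111 + 21.2000 = 360.8111°C.
In kelvin: 360.8111 + 273.15 = 634.0 K.

634.0 K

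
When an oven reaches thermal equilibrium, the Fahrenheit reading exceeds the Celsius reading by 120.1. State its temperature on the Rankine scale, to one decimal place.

689.9°R

Let x be the Celsius reading; then the Fahrenheit reading is 1.8·x + 32.
(1.8·x + 32) - x = 120.1  ⇒  (0.8)·x = 88.1  ⇒  x = 110.1250°C.
In Rankine: 110.1250 × 1.8 + 491.67 = 689.9°R.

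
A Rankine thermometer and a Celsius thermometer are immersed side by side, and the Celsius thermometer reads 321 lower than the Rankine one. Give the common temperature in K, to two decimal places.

59.81 K

Let x be the Rankine reading; then the Celsius reading is 5/9·x - 273.15.
(5/9·x - 273.15) - x = -321  ⇒  (-4/9)·x = -47.85  ⇒  x = 107.6625°R.
In Celsius: (107.6625 - 491.67) × 5/9 = -213.3375°C.
In kelvin: -213.3375 + 273.15 = 59.81 K.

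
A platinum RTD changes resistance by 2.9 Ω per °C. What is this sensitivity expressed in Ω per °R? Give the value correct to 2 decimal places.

1.61 Ω per °R

The quantity depends on a temperature interval, so only the ratio of degree sizes applies; the offset between the scales is irrelevant.
A change of 1°R is a change of 5/9°C, so per °R the value is 2.9 × 5/9 = 1.61.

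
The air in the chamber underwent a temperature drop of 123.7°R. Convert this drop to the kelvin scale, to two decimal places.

For a temperature interval the offset drops out; only the factor 5/9 applies.
123.7 × 5/9 = 68.72.

68.72 K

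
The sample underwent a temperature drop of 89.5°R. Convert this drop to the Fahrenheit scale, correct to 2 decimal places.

Rankine and Fahrenheit degrees are the same size, so the interval is unchanged: 89.50.

89.50°F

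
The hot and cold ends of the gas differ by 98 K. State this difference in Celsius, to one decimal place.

98.0°C

Kelvin and Celsius degrees are the same size, so the interval is unchanged: 98.0.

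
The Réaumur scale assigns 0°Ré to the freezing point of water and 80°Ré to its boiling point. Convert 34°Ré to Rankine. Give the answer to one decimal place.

568.2°R

Linear interpolation between the fixed points: C = (34 - 0) × 100 / (80 - 0) = 42.5000°C.
Then 42.5000 × 1.8 + 491.67 = 568.2°R.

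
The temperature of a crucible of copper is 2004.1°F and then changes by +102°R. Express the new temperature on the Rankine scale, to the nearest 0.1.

2565.8°R

Initial temperature in Celsius: (2004.1 - 32) × 5/9 = 1095.6111°C.
The 102°R change is an interval, so only the factor 5/9 applies: +102 × 5/9 = +56.6667°C.
Final Celsius temperature: 1095.6111 + 56.6667 = 1152.2778°C.
In Rankine: 1152.2778 × 1.8 + 491.67 = 2565.8°R.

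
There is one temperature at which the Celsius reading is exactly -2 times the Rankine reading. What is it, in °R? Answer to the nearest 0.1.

Let R be the Rankine reading. The Celsius reading is C = 5/9·R - 273.15.
Require C = -2·R: 5/9·R - 273.15 = -2·R.
(23/9)·R = 273.15  ⇒  R = 106.9.

106.9°R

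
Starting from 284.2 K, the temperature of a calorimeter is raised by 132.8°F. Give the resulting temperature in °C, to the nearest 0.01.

Initial temperature in Celsius: 284.2 - 273.15 = 11.0500°C.
The 132.8°F change is an interval, so only the factor 5/9 applies: +132.8 × 5/9 = +73.7778°C.
Final Celsius temperature: 11.0500 + 73.7778 = 84.8278°C.

84.83°C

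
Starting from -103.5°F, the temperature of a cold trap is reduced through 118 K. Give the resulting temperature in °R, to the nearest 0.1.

143.8°R

Initial temperature in Celsius: (-103.5 - 32) × 5/9 = -75.2778°C.
The 118 K change is an interval; Kelvin and Celsius degrees are the same size, so ΔC = -118°C.
Final Celsius temperature: -75.2778 - 118.0000 = -193.2778°C.
In Rankine: -193.2778 × 1.8 + 491.67 = 143.8°R.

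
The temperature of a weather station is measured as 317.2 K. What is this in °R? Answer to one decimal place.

571.0°R

In Celsius: 317.2 - 273.15 = 44.0500°C.
In Rankine: 44.0500 × 1.8 + 491.67 = 571.0°R.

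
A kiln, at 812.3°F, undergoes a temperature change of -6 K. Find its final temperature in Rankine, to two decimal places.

Initial temperature in Celsius: (812.3 - 32) × 5/9 = 433.5000°C.
The 6 K change is an interval; Kelvin and Celsius degrees are the same size, so ΔC = -6°C.
Final Celsius temperature: 433.5000 - 6.0000 = 427.5000°C.
In Rankine: 427.5000 × 1.8 + 491.67 = 1261.17°R.

1261.17°R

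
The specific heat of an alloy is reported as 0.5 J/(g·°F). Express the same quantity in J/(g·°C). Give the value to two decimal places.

Since only a temperature interval is involved, the additive offset between the scales drops out.
A change of 1°C is a change of 1.8°F, so per °C the value is 0.5 × 1.8 = 0.90.

0.90 J/(g·°C)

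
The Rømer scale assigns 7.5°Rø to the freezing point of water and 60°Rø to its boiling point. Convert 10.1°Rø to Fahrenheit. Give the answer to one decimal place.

Linear interpolation between the fixed points: C = (10.1 - 7.5) × 100 / (60 - 7.5) = 4.9524°C.
Then 4.9524 × 1.8 + 32 = 40.9°F.

40.9°F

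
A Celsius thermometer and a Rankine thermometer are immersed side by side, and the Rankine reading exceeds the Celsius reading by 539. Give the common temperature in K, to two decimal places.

Let x be the Celsius reading; then the Rankine reading is 1.8·x + 491.67.
(1.8·x + 491.67) - x = 539  ⇒  (0.8)·x = 47.33  ⇒  x = 59.1625°C.
In kelvin: 59.1625 + 273.15 = 332.31 K.

332.31 K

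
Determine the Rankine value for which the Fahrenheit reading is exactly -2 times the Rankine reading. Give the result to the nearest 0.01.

153.22°R

Let R be the Rankine reading. The Fahrenheit reading is F = 1·R - 459.67.
Require F = -2·R: 1·R - 459.67 = -2·R.
(3)·R = 459.67  ⇒  R = 153.22.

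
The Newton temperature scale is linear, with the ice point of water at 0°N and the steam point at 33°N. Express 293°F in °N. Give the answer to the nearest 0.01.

First in Celsius: (293 - 32) × 5/9 = 145.0000°C.
Linearly onto the Newton scale: 0 + (145.0000 / 100) × (33 - 0) = 47.85°N.

47.85°N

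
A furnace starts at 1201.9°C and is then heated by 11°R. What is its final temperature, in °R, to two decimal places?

The 11°R change is an interval, so only the factor 5/9 applies: +11 × 5/9 = +6.1111°C.
Final Celsius temperature: 1201.9000 + 6.1111 = 1208.0111°C.
In Rankine: 1208.0111 × 1.8 + 491.67 = 2666.09°R.

2666.09°R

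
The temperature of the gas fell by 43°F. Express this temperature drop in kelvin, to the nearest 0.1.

23.9 K

For a temperature interval the offset drops out; only the factor 5/9 applies.
43 × 5/9 = 23.9.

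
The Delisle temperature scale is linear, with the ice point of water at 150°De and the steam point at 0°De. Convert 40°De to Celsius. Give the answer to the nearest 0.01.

73.33°C

Linear interpolation between the fixed points: C = (40 - 150) × 100 / (0 - 150) = 73.3333°C.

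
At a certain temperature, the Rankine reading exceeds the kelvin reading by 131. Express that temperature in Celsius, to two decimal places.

Let x be the Rankine reading; then the kelvin reading is 5/9·x.
(5/9·x) - x = -131  ⇒  (-4/9)·x = -131  ⇒  x = 294.7500°R.
In Celsius: (294.75 - 491.67) × 5/9 = -109.40°C.

-109.40°C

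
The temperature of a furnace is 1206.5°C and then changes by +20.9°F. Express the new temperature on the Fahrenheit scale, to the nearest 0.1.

2224.6°F

The 20.9°F change is an interval, so only the factor 5/9 applies: +20.9 × 5/9 = +11.6111°C.
Final Celsius temperature: 1206.5000 + 11.6111 = 1218.1111°C.
In Fahrenheit: 1218.1111 × 1.8 + 32 = 2224.6°F.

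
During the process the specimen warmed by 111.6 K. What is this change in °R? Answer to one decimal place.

An interval of 1 K corresponds to 1.8°R.
111.6 × 1.8 = 200.9.

200.9°R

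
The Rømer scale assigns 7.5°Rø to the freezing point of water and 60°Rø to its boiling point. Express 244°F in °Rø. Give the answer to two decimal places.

First in Celsius: (244 - 32) × 5/9 = 117.7778°C.
Linearly onto the Rømer scale: 7.5 + (117.7778 / 100) × (60 - 7.5) = 69.33°Rø.

69.33°Rø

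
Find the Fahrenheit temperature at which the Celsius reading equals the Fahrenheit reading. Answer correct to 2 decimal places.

-40.00°F

Let F be the Fahrenheit reading. The Celsius reading is C = 5/9·F - 17.7778.
Set C = F: 5/9·F - 17.7778 = F.
(-4/9)·F = 17.7778  ⇒  F = -40.00.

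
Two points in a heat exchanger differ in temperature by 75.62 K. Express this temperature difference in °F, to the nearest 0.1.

Only the scale ratio 1.8 matters for a change in temperature.
75.62 × 1.8 = 136.1.

136.1°F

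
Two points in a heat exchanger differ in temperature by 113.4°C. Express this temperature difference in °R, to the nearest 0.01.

204.12°R

Only the scale ratio 1.8 matters for a change in temperature.
113.4 × 1.8 = 204.12.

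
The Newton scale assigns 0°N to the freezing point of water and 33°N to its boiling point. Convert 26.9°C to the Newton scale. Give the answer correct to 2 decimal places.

8.88°N

Linearly onto the Newton scale: 0 + (26.9000 / 100) × (33 - 0) = 8.88°N.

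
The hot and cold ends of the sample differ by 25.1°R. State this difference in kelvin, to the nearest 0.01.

Only the scale ratio 5/9 matters for a change in temperature.
25.1 × 5/9 = 13.94.

13.94 K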